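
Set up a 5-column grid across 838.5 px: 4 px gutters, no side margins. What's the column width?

164.5 px

838.5 − 4·4 = 822.5; ÷5 gives c = 164.5 px.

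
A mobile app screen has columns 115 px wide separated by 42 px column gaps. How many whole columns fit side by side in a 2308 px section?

k columns need k·115 + (k−1)·42 = k·157 − 42.
k·157 − 42 ≤ 2308 → k ≤ 2350 / 157 ≈ 14.97, so k = 14.

14 columns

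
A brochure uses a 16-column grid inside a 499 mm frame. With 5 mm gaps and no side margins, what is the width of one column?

26.5 mm

Subtracting 15 gaps of 5 leaves 424 for 16 columns, so c = 26.5 mm.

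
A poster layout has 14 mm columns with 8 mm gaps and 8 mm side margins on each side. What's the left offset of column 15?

316 mm

Before column 15: the margin + 14 columns + 14 gaps.
Offset = 8 + 14·(14 + 8) = 8 + 308 = 316 mm.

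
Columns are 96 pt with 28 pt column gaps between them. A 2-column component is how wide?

220 pt

2 columns plus 1 column gap: 192 + 28 = 220 pt.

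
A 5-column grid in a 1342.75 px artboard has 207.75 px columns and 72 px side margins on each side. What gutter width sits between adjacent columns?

Content width = 1342.75 − 2·72 = 1198.75 px.
Columns use 1038.75 px, leaving 160 px across 4 gutters = 40 px each.

40 px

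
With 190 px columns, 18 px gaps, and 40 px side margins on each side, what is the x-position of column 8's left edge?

Each column+gutter stride is 208 px; 7 of them past the 40 px margin is 40 + 1456 = 1496 px.

1496 px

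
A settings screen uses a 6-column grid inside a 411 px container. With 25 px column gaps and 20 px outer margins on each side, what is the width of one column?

Take off 40 px of margins, leaving 371 px.
6c + 5·25 = 371 → 6c = 246 → c = 41 px.

41 px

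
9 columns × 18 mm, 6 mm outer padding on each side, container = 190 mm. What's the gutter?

Content width = 190 − 2·6 = 178 mm.
9 columns take 9·18 = 162 mm; remaining 16 splits into 8 gutters.
g = 16 / 8 = 2 mm.

2 mm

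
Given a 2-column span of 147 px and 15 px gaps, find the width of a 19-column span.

147 − 1·15 = 132; ÷2 gives c = 66 px.
19-column span = 19·66 + 18·15 = 1524 px.

1524 px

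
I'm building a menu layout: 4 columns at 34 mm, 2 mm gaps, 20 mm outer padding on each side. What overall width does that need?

Container = 2·20 + 4·34 + 3·2 = 40 + 136 + 6 = 182 mm.

182 mm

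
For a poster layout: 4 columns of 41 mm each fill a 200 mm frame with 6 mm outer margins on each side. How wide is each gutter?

8 mm

Subtract both margins: 200 − 2·6 = 188 mm.
4 columns take 4·41 = 164 mm; remaining 24 splits into 3 gutters.
g = 24 / 3 = 8 mm.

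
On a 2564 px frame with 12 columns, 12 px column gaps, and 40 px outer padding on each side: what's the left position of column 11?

2120 px

Content = 2564 − 2·40 = 2484 px.
12 columns + 11 column gaps: 12c + 11·12 = 2484.
12c = 2484 − 132 = 2352, so c = 196 px.
Column 11 starts at margin + 10·(column + gutter) = 40 + 10·208 = 2120 px.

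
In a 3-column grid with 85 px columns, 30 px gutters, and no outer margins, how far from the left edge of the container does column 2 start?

115 px

No margin, so column 2 starts at 1·(column + gutter) = 1·115 = 115 px.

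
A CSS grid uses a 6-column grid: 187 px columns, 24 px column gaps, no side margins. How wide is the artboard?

Artboard = 6·187 + 5·24 = 1122 + 120 = 1242 px.

1242 px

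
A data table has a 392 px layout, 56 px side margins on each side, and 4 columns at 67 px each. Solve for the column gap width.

4 px

Content width = 392 − 2·56 = 280 px.
Columns use 268 px, leaving 12 px across 3 column gaps = 4 px each.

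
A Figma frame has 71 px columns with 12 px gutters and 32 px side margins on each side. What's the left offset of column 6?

447 px

Column 6 starts at margin + 5·(column + gutter) = 32 + 5·83 = 447 px.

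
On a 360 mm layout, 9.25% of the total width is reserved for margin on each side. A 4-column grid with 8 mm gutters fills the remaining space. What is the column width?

Each margin = 9.25% of 360 = 33.3 mm; content = 360 − 2·33.3 = 293.4 mm.
293.4 − 3·8 = 269.4; ÷4 gives c = 67.35 mm.

67.35 mm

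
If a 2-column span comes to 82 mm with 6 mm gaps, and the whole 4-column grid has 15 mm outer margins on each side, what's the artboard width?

200 mm

2 columns + 1 gap: 2c + 1·6 = 82.
2c = 82 − 6 = 76, so c = 38 mm.
Total width: 2·15 + 4·38 + 3·6 = 200 mm.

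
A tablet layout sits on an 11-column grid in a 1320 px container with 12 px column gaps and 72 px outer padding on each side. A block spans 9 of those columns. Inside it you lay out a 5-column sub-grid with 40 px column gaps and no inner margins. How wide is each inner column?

160 px

Inside the margins: 1320 − 144 = 1176 px.
11 columns + 10 column gaps: 11c + 10·12 = 1176.
11c = 1176 − 120 = 1056, so c = 96 px.
9-column span = 9·96 + 8·12 = 960 px.
Subtracting 4 column gaps of 40 leaves 800 for 5 columns, so d = 160 px.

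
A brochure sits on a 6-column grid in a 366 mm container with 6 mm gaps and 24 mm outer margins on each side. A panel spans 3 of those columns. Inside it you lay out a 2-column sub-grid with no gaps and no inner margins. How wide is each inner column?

78 mm

Inside the margins: 366 − 48 = 318 mm.
318 − 5·6 = 288; ÷6 gives c = 48 mm.
3 columns plus 2 gaps: 144 + 12 = 156 mm.
With no gaps, each column is 156/2 = 78 mm.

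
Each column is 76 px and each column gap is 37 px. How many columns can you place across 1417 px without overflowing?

k columns need k·76 + (k−1)·37 = k·113 − 37.
k·113 − 37 ≤ 1417 → k ≤ 1454 / 113 ≈ 12.87, so k = 12.

12 columns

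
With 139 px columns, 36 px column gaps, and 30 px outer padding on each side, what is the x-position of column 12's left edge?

Each column+gutter stride is 175 px; 11 of them past the 30 px margin is 30 + 1925 = 1955 px.

1955 px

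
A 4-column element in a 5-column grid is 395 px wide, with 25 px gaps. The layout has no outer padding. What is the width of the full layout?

500 px

Subtracting 3 gaps of 25 leaves 320 for 4 columns, so c = 80 px.
Layout = 5·80 + 4·25 = 400 + 100 = 500 px.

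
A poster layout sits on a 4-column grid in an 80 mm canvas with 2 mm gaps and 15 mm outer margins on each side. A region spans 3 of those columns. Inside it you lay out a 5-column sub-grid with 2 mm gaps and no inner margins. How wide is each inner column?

5.8 mm

Take off 30 mm of margins, leaving 50 mm.
50 − 3·2 = 44; ÷4 gives c = 11 mm.
Span of 3: 3·11 + 2·2 = 33 + 4 = 37 mm.
37 − 4·2 = 29; ÷5 gives d = 5.8 mm.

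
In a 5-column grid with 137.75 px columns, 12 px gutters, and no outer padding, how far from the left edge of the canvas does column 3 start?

299.5 px

Before column 3: 2 columns + 2 gutters.
Offset = 2·(137.75 + 12) = 2·149.75 = 299.5 px.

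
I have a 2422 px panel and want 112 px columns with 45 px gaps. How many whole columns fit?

15 columns

k columns need k·112 + (k−1)·45 = k·157 − 45.
k·157 − 45 ≤ 2422 → k ≤ 2467 / 157 ≈ 15.71, so k = 15.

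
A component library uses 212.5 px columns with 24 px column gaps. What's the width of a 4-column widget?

922 px

4 columns plus 3 column gaps: 850 + 72 = 922 px.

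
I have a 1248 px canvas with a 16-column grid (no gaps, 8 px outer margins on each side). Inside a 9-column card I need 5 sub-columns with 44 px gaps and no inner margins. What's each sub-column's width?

103.4 px

Outer content = 1248 − 2·8 = 1232 px.
16c = 1232 → c = 77 px.
With no gaps, 9 columns span 9·77 = 693 px.
5 columns + 4 gaps: 5d + 4·44 = 693.
5d = 693 − 176 = 517, so d = 103.4 px.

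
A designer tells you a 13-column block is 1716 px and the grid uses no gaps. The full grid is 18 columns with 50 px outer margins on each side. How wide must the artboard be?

2476 px

13c = 1716 → c = 132 px.
Total width: 2·50 + 18·132 = 2476 px.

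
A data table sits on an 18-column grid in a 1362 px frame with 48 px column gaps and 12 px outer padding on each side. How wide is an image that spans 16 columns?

Take off 24 px of margins, leaving 1338 px.
18 columns + 17 column gaps: 18c + 17·48 = 1338.
18c = 1338 − 816 = 522, so c = 29 px.
Span of 16: 16·29 + 15·48 = 464 + 720 = 1184 px.

1184 px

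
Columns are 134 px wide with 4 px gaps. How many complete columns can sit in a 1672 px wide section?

k columns need k·134 + (k−1)·4 = k·138 − 4.
k·138 − 4 ≤ 1672 → k ≤ 1676 / 138 ≈ 12.14, so k = 12.

12 columns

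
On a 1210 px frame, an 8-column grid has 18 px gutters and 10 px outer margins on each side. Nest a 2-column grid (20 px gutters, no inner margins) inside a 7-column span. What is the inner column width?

509.5 px

Take off 20 px of margins, leaving 1190 px.
8c + 7·18 = 1190 → 8c = 1064 → c = 133 px.
7 columns plus 6 gutters: 931 + 108 = 1039 px.
2d + 1·20 = 1039 → 2d = 1019 → d = 509.5 px.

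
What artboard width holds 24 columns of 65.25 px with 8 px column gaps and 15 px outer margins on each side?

Adding margins, columns and gutters: 30 + 1566 + 184 = 1780 px.

1780 px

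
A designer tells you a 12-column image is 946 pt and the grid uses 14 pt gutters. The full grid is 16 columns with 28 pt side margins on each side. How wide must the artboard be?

1322 pt

Subtracting 11 gutters of 14 leaves 792 for 12 columns, so c = 66 pt.
Adding margins, columns and gutters: 56 + 1056 + 210 = 1322 pt.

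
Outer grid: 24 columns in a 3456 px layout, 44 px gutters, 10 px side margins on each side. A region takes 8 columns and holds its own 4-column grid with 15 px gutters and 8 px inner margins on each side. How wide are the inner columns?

Take off 20 px of margins, leaving 3436 px.
24c + 23·44 = 3436 → 24c = 2424 → c = 101 px.
Span of 8: 8·101 + 7·44 = 808 + 308 = 1116 px.
Inner content = 1116 − 2·8 = 1100 px.
Subtracting 3 gutters of 15 leaves 1055 for 4 columns, so d = 263.75 px.

263.75 px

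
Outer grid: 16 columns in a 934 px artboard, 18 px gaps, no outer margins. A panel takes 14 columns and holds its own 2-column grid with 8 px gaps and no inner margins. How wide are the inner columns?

16c + 15·18 = 934 → 16c = 664 → c = 41.5 px.
14 columns plus 13 gaps: 581 + 234 = 815 px.
815 − 1·8 = 807; ÷2 gives d = 403.5 px.

403.5 px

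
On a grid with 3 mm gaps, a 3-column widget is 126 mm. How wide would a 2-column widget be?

83 mm

3 columns + 2 gaps: 3c + 2·3 = 126.
3c = 126 − 6 = 120, so c = 40 mm.
Span of 2: 2·40 + 1·3 = 80 + 3 = 83 mm.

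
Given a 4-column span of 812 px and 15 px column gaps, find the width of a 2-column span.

398.5 px

Subtracting 3 column gaps of 15 leaves 767 for 4 columns, so c = 191.75 px.
2 columns plus 1 column gap: 383.5 + 15 = 398.5 px.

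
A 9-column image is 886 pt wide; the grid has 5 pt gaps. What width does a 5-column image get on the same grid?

490 pt

886 − 8·5 = 846; ÷9 gives c = 94 pt.
Span of 5: 5·94 + 4·5 = 470 + 20 = 490 pt.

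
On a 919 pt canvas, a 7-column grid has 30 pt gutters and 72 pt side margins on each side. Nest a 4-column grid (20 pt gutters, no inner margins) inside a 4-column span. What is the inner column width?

Inside the margins: 919 − 144 = 775 pt.
775 − 6·30 = 595; ÷7 gives c = 85 pt.
4 columns plus 3 gutters: 340 + 90 = 430 pt.
Subtracting 3 gutters of 20 leaves 370 for 4 columns, so d = 92.5 pt.

92.5 pt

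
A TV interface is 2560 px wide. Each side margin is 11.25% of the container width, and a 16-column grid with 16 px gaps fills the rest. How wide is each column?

109 px

2560 × (1 − 2·11.25%) = 2560 × 77.5% = 1984 px for the columns.
Subtracting 15 gaps of 16 leaves 1744 for 16 columns, so c = 109 px.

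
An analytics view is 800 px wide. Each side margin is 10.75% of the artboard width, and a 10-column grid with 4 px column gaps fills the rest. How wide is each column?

59.2 px

Each margin = 10.75% of 800 = 86 px; content = 800 − 2·86 = 628 px.
628 − 9·4 = 592; ÷10 gives c = 59.2 px.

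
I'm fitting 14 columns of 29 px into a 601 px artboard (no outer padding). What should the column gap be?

15 px

14 columns take 14·29 = 406 px; remaining 195 splits into 13 column gaps.
g = 195 / 13 = 15 px.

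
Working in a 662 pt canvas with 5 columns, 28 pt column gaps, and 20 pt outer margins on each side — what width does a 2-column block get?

Content width = 662 − 2·20 = 622 pt.
622 − 4·28 = 510; ÷5 gives c = 102 pt.
2 columns plus 1 column gap: 204 + 28 = 232 pt.

232 pt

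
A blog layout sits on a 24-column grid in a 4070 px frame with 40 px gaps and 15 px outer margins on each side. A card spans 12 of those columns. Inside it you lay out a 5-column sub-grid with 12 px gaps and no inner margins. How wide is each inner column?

Take off 30 px of margins, leaving 4040 px.
4040 − 23·40 = 3120; ÷24 gives c = 130 px.
12-column span = 12·130 + 11·40 = 2000 px.
2000 − 4·12 = 1952; ÷5 gives d = 390.4 px.

390.4 px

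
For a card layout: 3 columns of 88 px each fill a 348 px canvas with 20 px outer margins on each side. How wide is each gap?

22 px

Subtract both margins: 348 − 2·20 = 308 px.
3·88 + 2g = 308 → 2g = 44 → g = 22 px.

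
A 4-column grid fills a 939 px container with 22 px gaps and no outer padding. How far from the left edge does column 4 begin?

4c + 3·22 = 939 → 4c = 873 → c = 218.25 px.
Each column+gutter stride is 240.25 px; with no margin, 3 of them is 720.75 px.

720.75 px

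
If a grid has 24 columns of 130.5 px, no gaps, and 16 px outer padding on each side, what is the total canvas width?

Total width: 2·16 + 24·130.5 = 3164 px.

3164 px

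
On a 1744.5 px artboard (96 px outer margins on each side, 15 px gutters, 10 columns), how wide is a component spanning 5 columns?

Take off 192 px of margins, leaving 1552.5 px.
Subtracting 9 gutters of 15 leaves 1417.5 for 10 columns, so c = 141.75 px.
Span of 5: 5·141.75 + 4·15 = 708.75 + 60 = 768.75 px.

768.75 px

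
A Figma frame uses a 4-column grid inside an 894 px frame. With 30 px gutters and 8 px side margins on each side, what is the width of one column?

197 px

Take off 16 px of margins, leaving 878 px.
4 columns + 3 gutters: 4c + 3·30 = 878.
4c = 878 − 90 = 788, so c = 197 px.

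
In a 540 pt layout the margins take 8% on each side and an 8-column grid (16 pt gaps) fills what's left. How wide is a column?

540 × (1 − 2·8%) = 540 × 84% = 453.6 pt for the columns.
8c + 7·16 = 453.6 → 8c = 341.6 → c = 42.7 pt.

42.7 pt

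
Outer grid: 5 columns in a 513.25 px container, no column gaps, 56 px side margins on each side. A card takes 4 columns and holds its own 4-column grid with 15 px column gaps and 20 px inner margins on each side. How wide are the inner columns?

59 px

Subtract both margins: 513.25 − 2·56 = 401.25 px.
5c = 401.25 → c = 80.25 px.
With no column gaps, 4 columns span 4·80.25 = 321 px.
Inner content = 321 − 2·20 = 281 px.
4d + 3·15 = 281 → 4d = 236 → d = 59 px.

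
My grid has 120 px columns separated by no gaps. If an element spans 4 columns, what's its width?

480 px

With no gaps, 4 columns span 4·120 = 480 px.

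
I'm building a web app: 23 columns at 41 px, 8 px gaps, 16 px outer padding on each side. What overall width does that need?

1151 px

Total width: 2·16 + 23·41 + 22·8 = 1151 px.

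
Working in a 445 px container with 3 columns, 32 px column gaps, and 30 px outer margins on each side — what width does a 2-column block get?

246 px

Subtract both margins: 445 − 2·30 = 385 px.
3 columns + 2 column gaps: 3c + 2·32 = 385.
3c = 385 − 64 = 321, so c = 107 px.
2-column span = 2·107 + 1·32 = 246 px.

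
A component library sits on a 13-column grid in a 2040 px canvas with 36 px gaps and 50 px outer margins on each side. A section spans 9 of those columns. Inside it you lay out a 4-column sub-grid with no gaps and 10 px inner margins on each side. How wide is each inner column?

328 px

Inside the margins: 2040 − 100 = 1940 px.
1940 − 12·36 = 1508; ÷13 gives c = 116 px.
9 columns plus 8 gaps: 1044 + 288 = 1332 px.
Inner content = 1332 − 2·10 = 1312 px.
With no gaps, each column is 1312/4 = 328 px.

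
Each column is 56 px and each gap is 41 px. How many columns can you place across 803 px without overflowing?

Each extra column adds 56 + 41 = 97 px.
(803 + 41) / 97 = 8.70, so 8 columns fit.

8 columns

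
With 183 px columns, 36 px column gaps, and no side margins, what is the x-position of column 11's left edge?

Each column+gutter stride is 219 px; with no margin, 10 of them is 2190 px.

2190 px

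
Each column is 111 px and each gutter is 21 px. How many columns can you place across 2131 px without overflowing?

16 columns: 16·111 + 15·21 = 2091 px ≤ 2131.
17 columns: 2223 px > 2131. So 16.

16 columns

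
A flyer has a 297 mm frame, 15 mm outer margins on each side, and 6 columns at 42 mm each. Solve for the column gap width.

3 mm

Subtract both margins: 297 − 2·15 = 267 mm.
Columns use 252 mm, leaving 15 mm across 5 column gaps = 3 mm each.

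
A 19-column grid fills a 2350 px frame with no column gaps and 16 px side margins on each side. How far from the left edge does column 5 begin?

Inside the margins: 2350 − 32 = 2318 px.
19c = 2318 → c = 122 px.
Before column 5: the margin + 4 columns + 4 column gaps.
Offset = 16 + 4·(122 + 0) = 16 + 488 = 504 px.

504 px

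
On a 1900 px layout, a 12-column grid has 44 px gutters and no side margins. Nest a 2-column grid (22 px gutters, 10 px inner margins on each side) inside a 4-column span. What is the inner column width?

281 px

Subtracting 11 gutters of 44 leaves 1416 for 12 columns, so c = 118 px.
4 columns plus 3 gutters: 472 + 132 = 604 px.
Inner content = 604 − 2·10 = 584 px.
2 columns + 1 gutter: 2d + 1·22 = 584.
2d = 584 − 22 = 562, so d = 281 px.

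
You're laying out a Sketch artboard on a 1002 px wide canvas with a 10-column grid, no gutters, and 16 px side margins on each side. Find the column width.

97 px

Take off 32 px of margins, leaving 970 px.
970 / 10 = 97 px per column.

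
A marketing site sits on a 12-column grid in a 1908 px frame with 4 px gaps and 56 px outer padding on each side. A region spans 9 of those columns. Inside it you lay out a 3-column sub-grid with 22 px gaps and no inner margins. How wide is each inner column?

434 px

Subtract both margins: 1908 − 2·56 = 1796 px.
12 columns + 11 gaps: 12c + 11·4 = 1796.
12c = 1796 − 44 = 1752, so c = 146 px.
9-column span = 9·146 + 8·4 = 1346 px.
Subtracting 2 gaps of 22 leaves 1302 for 3 columns, so d = 434 px.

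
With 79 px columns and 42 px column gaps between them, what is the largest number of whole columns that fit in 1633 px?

k columns need k·79 + (k−1)·42 = k·121 − 42.
k·121 − 42 ≤ 1633 → k ≤ 1675 / 121 ≈ 13.84, so k = 13.

13 columns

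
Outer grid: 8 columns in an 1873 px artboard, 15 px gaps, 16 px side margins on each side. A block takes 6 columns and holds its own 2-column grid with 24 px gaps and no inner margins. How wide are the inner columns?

Outer content = 1873 − 2·16 = 1841 px.
Subtracting 7 gaps of 15 leaves 1736 for 8 columns, so c = 217 px.
6 columns plus 5 gaps: 1302 + 75 = 1377 px.
1377 − 1·24 = 1353; ÷2 gives d = 676.5 px.

676.5 px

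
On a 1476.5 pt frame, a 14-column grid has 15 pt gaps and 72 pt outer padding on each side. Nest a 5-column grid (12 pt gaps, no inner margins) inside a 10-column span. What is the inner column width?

179.9 pt

Take off 144 pt of margins, leaving 1332.5 pt.
1332.5 − 13·15 = 1137.5; ÷14 gives c = 81.25 pt.
10 columns plus 9 gaps: 812.5 + 135 = 947.5 pt.
5 columns + 4 gaps: 5d + 4·12 = 947.5.
5d = 947.5 − 48 = 899.5, so d = 179.9 pt.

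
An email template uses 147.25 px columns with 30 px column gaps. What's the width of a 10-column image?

1742.5 px

10-column span = 10·147.25 + 9·30 = 1742.5 px.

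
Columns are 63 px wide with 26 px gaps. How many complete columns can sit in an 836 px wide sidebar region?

9 columns

k columns need k·63 + (k−1)·26 = k·89 − 26.
k·89 − 26 ≤ 836 → k ≤ 862 / 89 ≈ 9.69, so k = 9.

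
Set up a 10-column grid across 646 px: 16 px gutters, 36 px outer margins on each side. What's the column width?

43 px

Content width = 646 − 2·36 = 574 px.
10 columns + 9 gutters: 10c + 9·16 = 574.
10c = 574 − 144 = 430, so c = 43 px.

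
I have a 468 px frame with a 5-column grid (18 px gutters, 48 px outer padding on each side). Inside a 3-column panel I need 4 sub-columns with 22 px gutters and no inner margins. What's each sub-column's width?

37.5 px

Take off 96 px of margins, leaving 372 px.
372 − 4·18 = 300; ÷5 gives c = 60 px.
Span of 3: 3·60 + 2·18 = 180 + 36 = 216 px.
4d + 3·22 = 216 → 4d = 150 → d = 37.5 px.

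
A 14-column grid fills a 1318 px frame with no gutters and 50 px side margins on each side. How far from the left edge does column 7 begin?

Inside the margins: 1318 − 100 = 1218 px.
14c = 1218 → c = 87 px.
Column 7 starts at margin + 6·(column + gutter) = 50 + 6·87 = 572 px.

572 px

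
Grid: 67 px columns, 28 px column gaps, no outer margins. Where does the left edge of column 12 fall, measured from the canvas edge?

1045 px

No margin, so column 12 starts at 11·(column + gutter) = 11·95 = 1045 px.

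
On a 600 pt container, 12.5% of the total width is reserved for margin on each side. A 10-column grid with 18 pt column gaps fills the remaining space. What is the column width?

Margins: 12.5% × 600 = 75 pt each, so content = 600 − 150 = 450 pt.
450 − 9·18 = 288; ÷10 gives c = 28.8 pt.

28.8 pt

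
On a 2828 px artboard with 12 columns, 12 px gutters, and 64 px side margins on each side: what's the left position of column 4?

Inside the margins: 2828 − 128 = 2700 px.
12 columns + 11 gutters: 12c + 11·12 = 2700.
12c = 2700 − 132 = 2568, so c = 214 px.
Each column+gutter stride is 226 px; 3 of them past the 64 px margin is 64 + 678 = 742 px.

742 px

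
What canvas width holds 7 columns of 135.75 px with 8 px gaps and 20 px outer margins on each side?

Adding margins, columns and gutters: 40 + 950.25 + 48 = 1038.25 px.

1038.25 px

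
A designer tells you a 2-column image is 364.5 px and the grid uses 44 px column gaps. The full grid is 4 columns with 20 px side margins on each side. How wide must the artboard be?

813 px

Subtracting 1 column gap of 44 leaves 320.5 for 2 columns, so c = 160.25 px.
Artboard = 2·20 + 4·160.25 + 3·44 = 40 + 641 + 132 = 813 px.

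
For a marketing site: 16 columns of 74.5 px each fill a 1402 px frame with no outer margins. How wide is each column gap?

16 columns take 16·74.5 = 1192 px; remaining 210 splits into 15 column gaps.
g = 210 / 15 = 14 px.

14 px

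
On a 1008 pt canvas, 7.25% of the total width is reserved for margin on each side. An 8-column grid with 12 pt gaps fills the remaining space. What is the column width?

1008 × (1 − 2·7.25%) = 1008 × 85.5% = 861.84 pt for the columns.
8 columns + 7 gaps: 8c + 7·12 = 861.84.
8c = 861.84 − 84 = 777.84, so c = 97.23 pt.

97.23 pt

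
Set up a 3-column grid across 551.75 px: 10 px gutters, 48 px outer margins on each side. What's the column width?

Inside the margins: 551.75 − 96 = 455.75 px.
3 columns + 2 gutters: 3c + 2·10 = 455.75.
3c = 455.75 − 20 = 435.75, so c = 145.25 px.

145.25 px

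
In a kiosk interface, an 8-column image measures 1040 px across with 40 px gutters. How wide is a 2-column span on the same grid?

230 px

8 columns + 7 gutters: 8c + 7·40 = 1040.
8c = 1040 − 280 = 760, so c = 95 px.
2-column span = 2·95 + 1·40 = 230 px.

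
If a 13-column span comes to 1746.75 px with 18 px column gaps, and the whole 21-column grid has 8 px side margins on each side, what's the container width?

2848.75 px

1746.75 − 12·18 = 1530.75; ÷13 gives c = 117.75 px.
Total width: 2·8 + 21·117.75 + 20·18 = 2848.75 px.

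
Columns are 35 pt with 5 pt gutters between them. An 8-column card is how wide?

315 pt

8-column span = 8·35 + 7·5 = 315 pt.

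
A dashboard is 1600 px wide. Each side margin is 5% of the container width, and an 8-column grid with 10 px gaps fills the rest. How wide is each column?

Margins: 5% × 1600 = 80 px each, so content = 1600 − 160 = 1440 px.
Subtracting 7 gaps of 10 leaves 1370 for 8 columns, so c = 171.25 px.

171.25 px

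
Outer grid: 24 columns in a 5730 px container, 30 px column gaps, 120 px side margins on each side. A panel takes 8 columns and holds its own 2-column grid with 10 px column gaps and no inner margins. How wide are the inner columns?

900 px

Inside the margins: 5730 − 240 = 5490 px.
24c + 23·30 = 5490 → 24c = 4800 → c = 200 px.
Span of 8: 8·200 + 7·30 = 1600 + 210 = 1810 px.
1810 − 1·10 = 1800; ÷2 gives d = 900 px.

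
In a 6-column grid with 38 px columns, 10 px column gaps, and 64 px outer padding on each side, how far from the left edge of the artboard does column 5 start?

256 px

Column 5 starts at margin + 4·(column + gutter) = 64 + 4·48 = 256 px.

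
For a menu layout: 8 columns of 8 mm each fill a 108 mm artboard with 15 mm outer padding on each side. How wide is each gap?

2 mm

Take off 30 mm of margins, leaving 78 mm.
8 columns take 8·8 = 64 mm; remaining 14 splits into 7 gaps.
g = 14 / 7 = 2 mm.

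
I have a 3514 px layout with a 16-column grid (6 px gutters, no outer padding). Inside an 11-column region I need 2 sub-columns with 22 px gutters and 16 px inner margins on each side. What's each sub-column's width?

3514 − 15·6 = 3424; ÷16 gives c = 214 px.
Span of 11: 11·214 + 10·6 = 2354 + 60 = 2414 px.
Inner content = 2414 − 2·16 = 2382 px.
2 columns + 1 gutter: 2d + 1·22 = 2382.
2d = 2382 − 22 = 2360, so d = 1180 px.

1180 px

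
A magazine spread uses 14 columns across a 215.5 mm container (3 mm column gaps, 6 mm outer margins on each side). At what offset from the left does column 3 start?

Take off 12 mm of margins, leaving 203.5 mm.
203.5 − 13·3 = 164.5; ÷14 gives c = 11.75 mm.
Each column+gutter stride is 14.75 mm; 2 of them past the 6 mm margin is 6 + 29.5 = 35.5 mm.

35.5 mm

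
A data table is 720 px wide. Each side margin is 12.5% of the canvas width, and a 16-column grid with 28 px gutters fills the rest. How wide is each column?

7.5 px

Margins: 12.5% × 720 = 90 px each, so content = 720 − 180 = 540 px.
Subtracting 15 gutters of 28 leaves 120 for 16 columns, so c = 7.5 px.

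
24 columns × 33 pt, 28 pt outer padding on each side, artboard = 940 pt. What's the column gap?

4 pt

Inside the margins: 940 − 56 = 884 pt.
24·33 + 23g = 884 → 23g = 92 → g = 4 pt.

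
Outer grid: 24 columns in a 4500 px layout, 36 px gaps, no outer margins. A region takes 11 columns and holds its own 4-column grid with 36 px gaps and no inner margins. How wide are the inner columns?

24 columns + 23 gaps: 24c + 23·36 = 4500.
24c = 4500 − 828 = 3672, so c = 153 px.
11-column span = 11·153 + 10·36 = 2043 px.
4 columns + 3 gaps: 4d + 3·36 = 2043.
4d = 2043 − 108 = 1935, so d = 483.75 px.

483.75 px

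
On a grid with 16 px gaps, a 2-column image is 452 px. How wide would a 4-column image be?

2c + 1·16 = 452 → 2c = 436 → c = 218 px.
4-column span = 4·218 + 3·16 = 920 px.

920 px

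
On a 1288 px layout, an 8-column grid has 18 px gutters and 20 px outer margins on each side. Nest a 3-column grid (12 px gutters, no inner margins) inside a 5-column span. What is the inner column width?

249.75 px

Inside the margins: 1288 − 40 = 1248 px.
Subtracting 7 gutters of 18 leaves 1122 for 8 columns, so c = 140.25 px.
5-column span = 5·140.25 + 4·18 = 773.25 px.
Subtracting 2 gutters of 12 leaves 749.25 for 3 columns, so d = 249.75 px.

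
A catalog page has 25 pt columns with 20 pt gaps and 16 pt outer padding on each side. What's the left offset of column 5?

196 pt

Column 5 starts at margin + 4·(column + gutter) = 16 + 4·45 = 196 pt.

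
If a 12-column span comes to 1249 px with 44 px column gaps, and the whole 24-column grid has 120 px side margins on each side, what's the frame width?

Subtracting 11 column gaps of 44 leaves 765 for 12 columns, so c = 63.75 px.
Adding margins, columns and gutters: 240 + 1530 + 1012 = 2782 px.

2782 px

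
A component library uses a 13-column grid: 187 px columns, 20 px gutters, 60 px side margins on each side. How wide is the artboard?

Artboard = 2·60 + 13·187 + 12·20 = 120 + 2431 + 240 = 2791 px.

2791 px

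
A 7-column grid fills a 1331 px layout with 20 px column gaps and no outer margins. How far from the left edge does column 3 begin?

386 px

7 columns + 6 column gaps: 7c + 6·20 = 1331.
7c = 1331 − 120 = 1211, so c = 173 px.
Each column+gutter stride is 193 px; with no margin, 2 of them is 386 px.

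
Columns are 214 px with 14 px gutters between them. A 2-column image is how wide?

2-column span = 2·214 + 1·14 = 442 px.

442 px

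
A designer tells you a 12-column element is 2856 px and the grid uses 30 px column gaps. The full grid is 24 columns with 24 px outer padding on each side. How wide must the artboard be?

5790 px

Subtracting 11 column gaps of 30 leaves 2526 for 12 columns, so c = 210.5 px.
Adding margins, columns and gutters: 48 + 5052 + 690 = 5790 px.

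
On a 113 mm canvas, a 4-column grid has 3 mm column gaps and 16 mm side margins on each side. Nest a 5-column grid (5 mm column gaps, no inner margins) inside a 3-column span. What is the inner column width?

8 mm

Subtract both margins: 113 − 2·16 = 81 mm.
81 − 3·3 = 72; ÷4 gives c = 18 mm.
Span of 3: 3·18 + 2·3 = 54 + 6 = 60 mm.
5 columns + 4 column gaps: 5d + 4·5 = 60.
5d = 60 − 20 = 40, so d = 8 mm.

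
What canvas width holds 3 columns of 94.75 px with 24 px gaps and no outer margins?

Total width: 3·94.75 + 2·24 = 332.25 px.

332.25 px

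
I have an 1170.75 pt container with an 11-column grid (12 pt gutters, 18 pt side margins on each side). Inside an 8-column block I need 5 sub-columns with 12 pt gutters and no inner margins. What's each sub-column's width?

Inside the margins: 1170.75 − 36 = 1134.75 pt.
11c + 10·12 = 1134.75 → 11c = 1014.75 → c = 92.25 pt.
Span of 8: 8·92.25 + 7·12 = 738 + 84 = 822 pt.
5d + 4·12 = 822 → 5d = 774 → d = 154.8 pt.

154.8 pt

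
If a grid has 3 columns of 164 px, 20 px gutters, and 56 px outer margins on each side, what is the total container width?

644 px

Adding margins, columns and gutters: 112 + 492 + 40 = 644 px.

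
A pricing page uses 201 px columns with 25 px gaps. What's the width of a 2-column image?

427 px

2-column span = 2·201 + 1·25 = 427 px.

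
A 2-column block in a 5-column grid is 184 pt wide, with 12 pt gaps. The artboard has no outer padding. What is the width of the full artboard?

478 pt

2c + 1·12 = 184 → 2c = 172 → c = 86 pt.
Artboard = 5·86 + 4·12 = 430 + 48 = 478 pt.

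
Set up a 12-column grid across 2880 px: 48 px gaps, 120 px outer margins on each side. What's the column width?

176 px

Take off 240 px of margins, leaving 2640 px.
Subtracting 11 gaps of 48 leaves 2112 for 12 columns, so c = 176 px.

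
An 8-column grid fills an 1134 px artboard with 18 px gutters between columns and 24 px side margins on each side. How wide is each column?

Content width = 1134 − 2·24 = 1086 px.
8c + 7·18 = 1086 → 8c = 960 → c = 120 px.

120 px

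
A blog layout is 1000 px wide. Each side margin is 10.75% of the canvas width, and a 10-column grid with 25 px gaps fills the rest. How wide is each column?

56 px

Margins: 10.75% × 1000 = 107.5 px each, so content = 1000 − 215 = 785 px.
Subtracting 9 gaps of 25 leaves 560 for 10 columns, so c = 56 px.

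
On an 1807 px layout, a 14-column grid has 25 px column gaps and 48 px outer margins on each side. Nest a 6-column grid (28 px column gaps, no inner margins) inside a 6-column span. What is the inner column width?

Inside the margins: 1807 − 96 = 1711 px.
1711 − 13·25 = 1386; ÷14 gives c = 99 px.
Span of 6: 6·99 + 5·25 = 594 + 125 = 719 px.
Subtracting 5 column gaps of 28 leaves 579 for 6 columns, so d = 96.5 px.

96.5 px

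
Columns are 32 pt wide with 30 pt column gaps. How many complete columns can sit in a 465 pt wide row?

k columns need k·32 + (k−1)·30 = k·62 − 30.
k·62 − 30 ≤ 465 → k ≤ 495 / 62 ≈ 7.98, so k = 7.

7 columns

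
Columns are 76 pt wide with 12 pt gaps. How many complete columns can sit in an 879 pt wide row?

k columns need k·76 + (k−1)·12 = k·88 − 12.
k·88 − 12 ≤ 879 → k ≤ 891 / 88 ≈ 10.12, so k = 10.

10 columns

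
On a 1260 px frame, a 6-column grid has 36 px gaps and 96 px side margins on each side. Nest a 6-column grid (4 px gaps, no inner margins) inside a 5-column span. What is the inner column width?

Outer content = 1260 − 2·96 = 1068 px.
6 columns + 5 gaps: 6c + 5·36 = 1068.
6c = 1068 − 180 = 888, so c = 148 px.
5-column span = 5·148 + 4·36 = 884 px.
884 − 5·4 = 864; ÷6 gives d = 144 px.

144 px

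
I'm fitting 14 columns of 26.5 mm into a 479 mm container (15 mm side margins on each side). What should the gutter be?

6 mm

Subtract both margins: 479 − 2·15 = 449 mm.
14 columns take 14·26.5 = 371 mm; remaining 78 splits into 13 gutters.
g = 78 / 13 = 6 mm.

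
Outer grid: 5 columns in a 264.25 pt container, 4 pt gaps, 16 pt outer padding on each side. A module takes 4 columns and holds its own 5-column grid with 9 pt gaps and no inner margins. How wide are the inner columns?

Inside the margins: 264.25 − 32 = 232.25 pt.
Subtracting 4 gaps of 4 leaves 216.25 for 5 columns, so c = 43.25 pt.
Span of 4: 4·43.25 + 3·4 = 173 + 12 = 185 pt.
5d + 4·9 = 185 → 5d = 149 → d = 29.8 pt.

29.8 pt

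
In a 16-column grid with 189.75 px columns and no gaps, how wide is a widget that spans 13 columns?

2466.75 px

With no gaps, 13 columns span 13·189.75 = 2466.75 px.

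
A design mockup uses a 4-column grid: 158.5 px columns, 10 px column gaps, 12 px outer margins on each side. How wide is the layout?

688 px

Adding margins, columns and gutters: 24 + 634 + 30 = 688 px.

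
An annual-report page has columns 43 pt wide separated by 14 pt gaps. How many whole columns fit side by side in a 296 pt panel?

Each extra column adds 43 + 14 = 57 pt.
(296 + 14) / 57 = 5.44, so 5 columns fit.

5 columns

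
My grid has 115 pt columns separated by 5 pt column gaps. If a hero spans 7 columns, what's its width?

Span of 7: 7·115 + 6·5 = 805 + 30 = 835 pt.

835 pt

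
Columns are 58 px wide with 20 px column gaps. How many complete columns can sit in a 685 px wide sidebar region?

9 columns

9 columns: 9·58 + 8·20 = 682 px ≤ 685.
10 columns: 760 px > 685. So 9.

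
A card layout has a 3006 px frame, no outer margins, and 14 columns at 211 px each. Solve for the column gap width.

14·211 + 13g = 3006 → 13g = 52 → g = 4 px.

4 px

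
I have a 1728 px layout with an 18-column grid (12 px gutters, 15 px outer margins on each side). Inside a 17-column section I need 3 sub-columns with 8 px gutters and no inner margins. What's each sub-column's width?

Outer content = 1728 − 2·15 = 1698 px.
18c + 17·12 = 1698 → 18c = 1494 → c = 83 px.
17-column span = 17·83 + 16·12 = 1603 px.
3d + 2·8 = 1603 → 3d = 1587 → d = 529 px.

529 px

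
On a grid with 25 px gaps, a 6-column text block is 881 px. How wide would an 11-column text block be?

6 columns + 5 gaps: 6c + 5·25 = 881.
6c = 881 − 125 = 756, so c = 126 px.
Span of 11: 11·126 + 10·25 = 1386 + 250 = 1636 px.

1636 px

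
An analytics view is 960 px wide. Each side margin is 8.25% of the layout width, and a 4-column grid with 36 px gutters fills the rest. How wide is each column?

173.4 px

Each margin = 8.25% of 960 = 79.2 px; content = 960 − 2·79.2 = 801.6 px.
4 columns + 3 gutters: 4c + 3·36 = 801.6.
4c = 801.6 − 108 = 693.6, so c = 173.4 px.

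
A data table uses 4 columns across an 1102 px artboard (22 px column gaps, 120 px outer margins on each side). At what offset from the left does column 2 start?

341 px

Content = 1102 − 2·120 = 862 px.
862 − 3·22 = 796; ÷4 gives c = 199 px.
Before column 2: the margin + 1 column + 1 column gap.
Offset = 120 + 1·(199 + 22) = 120 + 221 = 341 px.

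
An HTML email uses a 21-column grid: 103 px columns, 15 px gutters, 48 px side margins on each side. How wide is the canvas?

Total width: 2·48 + 21·103 + 20·15 = 2559 px.

2559 px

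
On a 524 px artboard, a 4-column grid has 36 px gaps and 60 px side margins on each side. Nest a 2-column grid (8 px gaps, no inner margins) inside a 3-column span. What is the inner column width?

143 px

Outer content = 524 − 2·60 = 404 px.
4 columns + 3 gaps: 4c + 3·36 = 404.
4c = 404 − 108 = 296, so c = 74 px.
3-column span = 3·74 + 2·36 = 294 px.
Subtracting 1 gap of 8 leaves 286 for 2 columns, so d = 143 px.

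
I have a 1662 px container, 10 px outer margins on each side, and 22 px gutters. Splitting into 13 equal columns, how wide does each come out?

Inside the margins: 1662 − 20 = 1642 px.
Subtracting 12 gutters of 22 leaves 1378 for 13 columns, so c = 106 px.

106 px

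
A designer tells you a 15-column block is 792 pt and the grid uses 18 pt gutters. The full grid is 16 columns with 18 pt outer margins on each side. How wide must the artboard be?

882 pt

15c + 14·18 = 792 → 15c = 540 → c = 36 pt.
Artboard = 2·18 + 16·36 + 15·18 = 36 + 576 + 270 = 882 pt.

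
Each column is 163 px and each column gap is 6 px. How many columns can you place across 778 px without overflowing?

4 columns

k columns need k·163 + (k−1)·6 = k·169 − 6.
k·169 − 6 ≤ 778 → k ≤ 784 / 169 ≈ 4.64, so k = 4.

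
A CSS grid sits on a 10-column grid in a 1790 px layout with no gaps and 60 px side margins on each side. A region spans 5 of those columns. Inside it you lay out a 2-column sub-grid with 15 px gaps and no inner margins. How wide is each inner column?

410 px

Inside the margins: 1790 − 120 = 1670 px.
With no gaps, each column is 1670/10 = 167 px.
With no gaps, 5 columns span 5·167 = 835 px.
2d + 1·15 = 835 → 2d = 820 → d = 410 px.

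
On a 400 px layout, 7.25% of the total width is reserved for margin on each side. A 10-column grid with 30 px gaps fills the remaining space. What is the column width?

7.2 px

Margins: 7.25% × 400 = 29 px each, so content = 400 − 58 = 342 px.
342 − 9·30 = 72; ÷10 gives c = 7.2 px.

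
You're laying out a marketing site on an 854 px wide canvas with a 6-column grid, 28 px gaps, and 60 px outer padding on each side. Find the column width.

Content width = 854 − 2·60 = 734 px.
6c + 5·28 = 734 → 6c = 594 → c = 99 px.

99 px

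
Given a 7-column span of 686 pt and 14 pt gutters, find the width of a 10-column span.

986 pt

Subtracting 6 gutters of 14 leaves 602 for 7 columns, so c = 86 pt.
10 columns plus 9 gutters: 860 + 126 = 986 pt.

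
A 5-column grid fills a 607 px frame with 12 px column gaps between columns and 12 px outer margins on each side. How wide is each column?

Subtract both margins: 607 − 2·12 = 583 px.
583 − 4·12 = 535; ÷5 gives c = 107 px.

107 px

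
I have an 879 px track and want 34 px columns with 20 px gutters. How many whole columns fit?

16 columns

16 columns: 16·34 + 15·20 = 844 px ≤ 879.
17 columns: 898 px > 879. So 16.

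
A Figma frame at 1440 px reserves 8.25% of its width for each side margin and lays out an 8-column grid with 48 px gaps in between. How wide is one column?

Margins: 8.25% × 1440 = 118.8 px each, so content = 1440 − 237.6 = 1202.4 px.
8c + 7·48 = 1202.4 → 8c = 866.4 → c = 108.3 px.

108.3 px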